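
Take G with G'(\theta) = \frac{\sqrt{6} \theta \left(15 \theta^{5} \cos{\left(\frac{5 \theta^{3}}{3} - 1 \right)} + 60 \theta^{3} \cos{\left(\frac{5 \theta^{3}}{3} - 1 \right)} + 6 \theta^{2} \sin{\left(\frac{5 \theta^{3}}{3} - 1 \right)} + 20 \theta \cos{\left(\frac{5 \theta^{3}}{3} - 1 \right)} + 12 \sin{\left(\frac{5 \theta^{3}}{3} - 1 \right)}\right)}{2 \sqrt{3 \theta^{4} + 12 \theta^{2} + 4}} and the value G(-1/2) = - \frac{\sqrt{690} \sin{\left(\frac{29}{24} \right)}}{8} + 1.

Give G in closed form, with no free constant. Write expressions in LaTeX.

Recognize the product-rule pattern: G'(\theta) = u'v + uv' with u = 3 \sqrt{\frac{\theta^{4}}{2} + 2 \theta^{2} + \frac{2}{3}}, v = \sin{\left(\frac{5 \theta^{3}}{3} - 1 \right)}, so integration by parts undoes it.
A general antiderivative is 3 \sqrt{\frac{\theta^{4}}{2} + 2 \theta^{2} + \frac{2}{3}} \sin{\left(\frac{5 \theta^{3}}{3} - 1 \right)} + C.
The condition gives C = - \frac{\sqrt{690} \sin{\left(\frac{29}{24} \right)}}{8} + 1 - (- \frac{\sqrt{690} \sin{\left(\frac{29}{24} \right)}}{8}) = 1.
So G(\theta) = \frac{\sqrt{6} \sqrt{3 \theta^{4} + 12 \theta^{2} + 4} \sin{\left(\frac{5 \theta^{3}}{3} - 1 \right)} + 2}{2}.
Check: d/d\theta[\frac{\sqrt{6} \sqrt{3 \theta^{4} + 12 \theta^{2} + 4} \sin{\left(\frac{5 \theta^{3}}{3} - 1 \right)} + 2}{2}] = \frac{15 \sqrt{6} \theta^{6} \cos{\left(\frac{5 \theta^{3}}{3} - 1 \right)} + 60 \sqrt{6} \theta^{4} \cos{\left(\frac{5 \theta^{3}}{3} - 1 \right)} + 6 \sqrt{6} \theta^{3} \sin{\left(\frac{5 \theta^{3}}{3} - 1 \right)} + 20 \sqrt{6} \theta^{2} \cos{\left(\frac{5 \theta^{3}}{3} - 1 \right)} + 12 \sqrt{6} \theta \sin{\left(\frac{5 \theta^{3}}{3} - 1 \right)}}{2 \sqrt{3 \theta^{4} + 12 \theta^{2} + 4}}, which equals G'(\theta).

G(\theta) = \frac{\sqrt{6} \sqrt{3 \theta^{4} + 12 \theta^{2} + 4} \sin{\left(\frac{5 \theta^{3}}{3} - 1 \right)} + 2}{2}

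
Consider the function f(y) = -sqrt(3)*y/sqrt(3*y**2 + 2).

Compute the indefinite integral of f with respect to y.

F(y) = -sqrt(y**2 + 2/3) + C

f matches the chain-rule pattern g'(h)*h' with inner function h(y) = y**2 + 2/3; substituting u = h(y) collapses the integral.
Check: d/dy[-sqrt(y**2 + 2/3)] = -sqrt(3)*y/sqrt(3*y**2 + 2) = f(y).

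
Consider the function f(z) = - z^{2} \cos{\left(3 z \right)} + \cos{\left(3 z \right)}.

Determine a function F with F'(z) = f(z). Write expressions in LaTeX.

Integrate term by term and add the pieces.
Check: d/dz[\frac{- 9 z^{2} \sin{\left(3 z \right)} - 6 z \cos{\left(3 z \right)} + 11 \sin{\left(3 z \right)}}{27}] = - z^{2} \cos{\left(3 z \right)} + \cos{\left(3 z \right)} = f(z).

An antiderivative is F(z) = \frac{- 9 z^{2} \sin{\left(3 z \right)} - 6 z \cos{\left(3 z \right)} + 11 \sin{\left(3 z \right)}}{27}.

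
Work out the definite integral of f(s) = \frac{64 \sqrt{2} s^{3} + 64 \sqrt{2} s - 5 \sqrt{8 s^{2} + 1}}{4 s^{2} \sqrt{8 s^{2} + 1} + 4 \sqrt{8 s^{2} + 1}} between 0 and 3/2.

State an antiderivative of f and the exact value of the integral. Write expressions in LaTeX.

Antiderivative: F(s) = \frac{8 \sqrt{2} \sqrt{8 s^{2} + 1} - 5 \operatorname{atan}{\left(s \right)}}{4}; value = - 2 \sqrt{2} - \frac{5 \operatorname{atan}{\left(\frac{3}{2} \right)}}{4} + 2 \sqrt{38}

An antiderivative F(s) passes only if d/ds[F] lands on f(s) exactly.
F(s) = \frac{8 \sqrt{2} \sqrt{8 s^{2} + 1} - 5 \operatorname{atan}{\left(s \right)}}{4} is an antiderivative of f.
Check: d/ds[\frac{8 \sqrt{2} \sqrt{8 s^{2} + 1} - 5 \operatorname{atan}{\left(s \right)}}{4}] = \frac{64 \sqrt{2} s^{3} + 64 \sqrt{2} s - 5 \sqrt{8 s^{2} + 1}}{4 s^{2} \sqrt{8 s^{2} + 1} + 4 \sqrt{8 s^{2} + 1}} = f(s).
F(3/2) = - \frac{5 \operatorname{atan}{\left(\frac{3}{2} \right)}}{4} + 2 \sqrt{38}; F(0) = 2 \sqrt{2}.
Integral = F(3/2) - F(0) = - 2 \sqrt{2} - \frac{5 \operatorname{atan}{\left(\frac{3}{2} \right)}}{4} + 2 \sqrt{38}.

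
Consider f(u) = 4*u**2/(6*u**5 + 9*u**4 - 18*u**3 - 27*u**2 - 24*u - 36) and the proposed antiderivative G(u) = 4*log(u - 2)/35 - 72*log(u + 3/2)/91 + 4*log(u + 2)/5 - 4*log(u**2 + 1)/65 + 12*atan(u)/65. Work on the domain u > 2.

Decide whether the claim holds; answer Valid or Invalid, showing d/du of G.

d/du[G] = 4*u**2/(2*u**5 + 3*u**4 - 6*u**3 - 9*u**2 - 8*u - 12)
d/du[G] - f(u) = 8*u**2/(6*u**5 + 9*u**4 - 18*u**3 - 27*u**2 - 24*u - 36) != 0.

Invalid: d/du[G] - f = 8*u**2/(6*u**5 + 9*u**4 - 18*u**3 - 27*u**2 - 24*u - 36), which is not 0.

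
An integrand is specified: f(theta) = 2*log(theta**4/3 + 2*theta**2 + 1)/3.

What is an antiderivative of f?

An antiderivative is F(theta) = 2*theta*log(theta**4/3 + 2*theta**2 + 1)/3 - 8*theta/3 + 2*sqrt(4/3 - 4*sqrt(6)/9)*atan(theta/sqrt(3 - sqrt(6))) + 2*sqrt(4*sqrt(6)/9 + 4/3)*atan(theta/sqrt(sqrt(6) + 3)).

Check any antiderivative F(theta) by computing F'(theta) and comparing it with f(theta).
Check: d/dtheta[2*theta*log(theta**4/3 + 2*theta**2 + 1)/3 - 8*theta/3 + 2*sqrt(4/3 - 4*sqrt(6)/9)*atan(theta/sqrt(3 - sqrt(6))) + 2*sqrt(4*sqrt(6)/9 + 4/3)*atan(theta/sqrt(sqrt(6) + 3))] = 2*log(theta**4/3 + 2*theta**2 + 1)/3 = f(theta).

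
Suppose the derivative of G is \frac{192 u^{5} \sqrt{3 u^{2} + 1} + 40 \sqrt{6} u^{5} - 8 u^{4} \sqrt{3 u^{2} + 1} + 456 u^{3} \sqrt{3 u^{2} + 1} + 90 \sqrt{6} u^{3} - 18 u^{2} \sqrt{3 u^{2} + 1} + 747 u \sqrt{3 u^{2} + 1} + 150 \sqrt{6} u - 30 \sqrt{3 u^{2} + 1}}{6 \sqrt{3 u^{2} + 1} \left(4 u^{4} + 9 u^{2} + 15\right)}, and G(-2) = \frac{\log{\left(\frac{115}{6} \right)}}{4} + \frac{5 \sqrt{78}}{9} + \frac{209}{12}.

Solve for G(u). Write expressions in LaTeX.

For G(u) to be correct, d/du[G] must agree with the stated G'(u) identically.
A general antiderivative is 4 u^{2} - \frac{u}{3} + \frac{5 \sqrt{2 u^{2} + \frac{2}{3}}}{3} + \frac{\log{\left(\frac{2 u^{4}}{3} + \frac{3 u^{2}}{2} + \frac{5}{2} \right)}}{4} - \frac{5}{4} + C.
The condition gives C = \frac{\log{\left(\frac{115}{6} \right)}}{4} + \frac{5 \sqrt{78}}{9} + \frac{209}{12} - (\frac{\log{\left(\frac{115}{6} \right)}}{4} + \frac{5 \sqrt{78}}{9} + \frac{185}{12}) = 2.
So G(u) = 4 u^{2} - \frac{u}{3} + \frac{5 \sqrt{2 u^{2} + \frac{2}{3}}}{3} + \frac{\log{\left(\frac{2 u^{4}}{3} + \frac{3 u^{2}}{2} + \frac{5}{2} \right)}}{4} + \frac{3}{4}.
Check: d/du[4 u^{2} - \frac{u}{3} + \frac{5 \sqrt{2 u^{2} + \frac{2}{3}}}{3} + \frac{\log{\left(\frac{2 u^{4}}{3} + \frac{3 u^{2}}{2} + \frac{5}{2} \right)}}{4} + \frac{3}{4}] = \frac{192 u^{5} \sqrt{3 u^{2} + 1} + 40 \sqrt{6} u^{5} - 8 u^{4} \sqrt{3 u^{2} + 1} + 456 u^{3} \sqrt{3 u^{2} + 1} + 90 \sqrt{6} u^{3} - 18 u^{2} \sqrt{3 u^{2} + 1} + 747 u \sqrt{3 u^{2} + 1} + 150 \sqrt{6} u - 30 \sqrt{3 u^{2} + 1}}{24 u^{4} \sqrt{3 u^{2} + 1} + 54 u^{2} \sqrt{3 u^{2} + 1} + 90 \sqrt{3 u^{2} + 1}}, which equals G'(u).

G(u) = 4 u^{2} - \frac{u}{3} + \frac{5 \sqrt{2 u^{2} + \frac{2}{3}}}{3} + \frac{\log{\left(\frac{2 u^{4}}{3} + \frac{3 u^{2}}{2} + \frac{5}{2} \right)}}{4} + \frac{3}{4}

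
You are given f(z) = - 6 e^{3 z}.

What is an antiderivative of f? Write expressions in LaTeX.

For F(z) to be correct the identity F'(z) - f(z) = 0 must hold.
Check: d/dz[- 2 e^{3 z}] = - 6 e^{3 z} = f(z).

An antiderivative is F(z) = - 2 e^{3 z}.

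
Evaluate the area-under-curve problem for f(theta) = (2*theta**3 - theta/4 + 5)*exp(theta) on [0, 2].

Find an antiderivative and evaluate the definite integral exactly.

Recognize the product-rule pattern: f = u'v + uv' with u = 2*theta**3 - 6*theta**2 + 47*theta/4 - 27/4, v = exp(theta), so integration by parts undoes it.
F(theta) = 2*theta**3*exp(theta) - 6*theta**2*exp(theta) + 47*theta*exp(theta)/4 - 27*exp(theta)/4 is an antiderivative of f.
Check: d/dtheta[2*theta**3*exp(theta) - 6*theta**2*exp(theta) + 47*theta*exp(theta)/4 - 27*exp(theta)/4] = 2*theta**3*exp(theta) - theta*exp(theta)/4 + 5*exp(theta), which equals f(theta).
F(2) = 35*exp(2)/4; F(0) = -27/4.
Integral = F(2) - F(0) = 27/4 + 35*exp(2)/4.

Antiderivative: F(theta) = 2*theta**3*exp(theta) - 6*theta**2*exp(theta) + 47*theta*exp(theta)/4 - 27*exp(theta)/4; value = 27/4 + 35*exp(2)/4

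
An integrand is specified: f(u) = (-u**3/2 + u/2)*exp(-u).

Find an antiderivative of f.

Recognize the product-rule pattern: f = v'r + vr' with v = u**3/2 + 3*u**2/2 + 5*u/2 + 5/2, r = exp(-u), so integration by parts undoes it.
Check: d/du[u**3*exp(-u)/2 + 3*u**2*exp(-u)/2 + 5*u*exp(-u)/2 + 5*exp(-u)/2] = (-u**3 + u)*exp(-u)/2, which equals f(u).

An antiderivative is F(u) = u**3*exp(-u)/2 + 3*u**2*exp(-u)/2 + 5*u*exp(-u)/2 + 5*exp(-u)/2.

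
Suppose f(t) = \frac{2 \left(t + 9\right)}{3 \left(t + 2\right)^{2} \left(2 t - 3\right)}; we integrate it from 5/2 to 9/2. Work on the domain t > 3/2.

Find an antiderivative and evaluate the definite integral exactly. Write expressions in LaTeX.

Antiderivative: F(t) = \frac{2 \left(3 \left(t + 2\right) \log{\left(t - \frac{3}{2} \right)} - 3 \left(t + 2\right) \log{\left(t + 2 \right)} + 7\right)}{21 \left(t + 2\right)}; value = - \frac{2 \log{\left(\frac{13}{2} \right)}}{7} - \frac{16}{351} + \frac{2 \log{\left(3 \right)}}{7} + \frac{2 \log{\left(\frac{9}{2} \right)}}{7}

The denominator factors as 3 \left(t + 2\right)^{2} \left(2 t - 3\right); partial fractions split f into directly integrable pieces: \frac{4}{7 \left(2 t - 3\right)} - \frac{2}{7 \left(t + 2\right)} - \frac{2}{3 \left(t + 2\right)^{2}}.
F(t) = \frac{2 \left(3 \left(t + 2\right) \log{\left(t - \frac{3}{2} \right)} - 3 \left(t + 2\right) \log{\left(t + 2 \right)} + 7\right)}{21 \left(t + 2\right)} is an antiderivative of f.
Check: d/dt[\frac{2 \left(3 \left(t + 2\right) \log{\left(t - \frac{3}{2} \right)} - 3 \left(t + 2\right) \log{\left(t + 2 \right)} + 7\right)}{21 \left(t + 2\right)}] = \frac{2 t + 18}{6 t^{3} + 15 t^{2} - 12 t - 36}, which equals f(t).
F(9/2) = - \frac{2 \log{\left(\frac{13}{2} \right)}}{7} + \frac{4}{39} + \frac{2 \log{\left(3 \right)}}{7}; F(5/2) = \frac{4}{27} - \frac{2 \log{\left(\frac{9}{2} \right)}}{7}.
Integral = F(9/2) - F(5/2) = - \frac{2 \log{\left(\frac{13}{2} \right)}}{7} - \frac{16}{351} + \frac{2 \log{\left(3 \right)}}{7} + \frac{2 \log{\left(\frac{9}{2} \right)}}{7}.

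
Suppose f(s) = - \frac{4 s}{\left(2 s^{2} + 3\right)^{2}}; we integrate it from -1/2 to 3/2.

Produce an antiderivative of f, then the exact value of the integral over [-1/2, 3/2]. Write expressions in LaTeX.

f matches the chain-rule pattern g'(h)*h' with inner function h(s) = 2 s^{2} + 3; substituting u = h(s) collapses the integral.
F(s) = \frac{1}{2 s^{2} + 3} is an antiderivative of f.
Check: d/ds[\frac{1}{2 s^{2} + 3}] = - \frac{4 s}{4 s^{4} + 12 s^{2} + 9}, which equals f(s).
F(3/2) = \frac{2}{15}; F(-1/2) = \frac{2}{7}.
Integral = F(3/2) - F(-1/2) = - \frac{16}{105}.

Antiderivative: F(s) = \frac{1}{2 s^{2} + 3}; value = - \frac{16}{105}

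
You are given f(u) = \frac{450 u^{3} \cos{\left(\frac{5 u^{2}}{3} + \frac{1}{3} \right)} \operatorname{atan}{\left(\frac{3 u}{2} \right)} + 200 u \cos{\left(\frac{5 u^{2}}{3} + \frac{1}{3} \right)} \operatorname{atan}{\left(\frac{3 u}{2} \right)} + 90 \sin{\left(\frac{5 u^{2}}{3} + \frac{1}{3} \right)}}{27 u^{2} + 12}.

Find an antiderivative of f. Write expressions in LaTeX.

Recognize the product-rule pattern: f = v'r + vr' with v = 5 \operatorname{atan}{\left(\frac{3 u}{2} \right)}, r = \sin{\left(\frac{5 u^{2}}{3} + \frac{1}{3} \right)}, so integration by parts undoes it.
Check: d/du[5 \sin{\left(\frac{5 u^{2}}{3} + \frac{1}{3} \right)} \operatorname{atan}{\left(\frac{3 u}{2} \right)}] = \frac{450 u^{3} \cos{\left(\frac{5 u^{2}}{3} + \frac{1}{3} \right)} \operatorname{atan}{\left(\frac{3 u}{2} \right)} + 200 u \cos{\left(\frac{5 u^{2}}{3} + \frac{1}{3} \right)} \operatorname{atan}{\left(\frac{3 u}{2} \right)} + 90 \sin{\left(\frac{5 u^{2}}{3} + \frac{1}{3} \right)}}{27 u^{2} + 12} = f(u).

An antiderivative is F(u) = 5 \sin{\left(\frac{5 u^{2}}{3} + \frac{1}{3} \right)} \operatorname{atan}{\left(\frac{3 u}{2} \right)}.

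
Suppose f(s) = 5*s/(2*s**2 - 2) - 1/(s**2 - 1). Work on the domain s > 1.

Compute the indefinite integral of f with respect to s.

Factor the denominator (2*(s - 1)*(s + 1)) and decompose: f = 7/(4*(s + 1)) + 3/(4*(s - 1)); each piece integrates to a log, atan, or power term.
Check: d/ds[3*log(s - 1)/4 + 7*log(s + 1)/4] = (5*s - 2)/(2*s**2 - 2), which equals f(s).

F(s) = 3*log(s - 1)/4 + 7*log(s + 1)/4 + C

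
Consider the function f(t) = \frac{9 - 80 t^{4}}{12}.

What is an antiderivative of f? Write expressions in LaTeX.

An antiderivative is F(t) = - \frac{4 t^{5}}{3} + \frac{3 t}{4}.

A first test for any F(t): its t-derivative must equal f(t) identically.
Check: d/dt[- \frac{4 t^{5}}{3} + \frac{3 t}{4}] = \frac{3}{4} - \frac{20 t^{4}}{3}, which equals f(t).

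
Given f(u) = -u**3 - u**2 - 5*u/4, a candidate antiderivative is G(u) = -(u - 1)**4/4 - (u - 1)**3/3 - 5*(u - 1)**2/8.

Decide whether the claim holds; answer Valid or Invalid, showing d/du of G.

Invalid: d/du[G] - f = 3*u**2 - u + 5/4, which is not 0.

d/du[G] = -u**3 + 2*u**2 - 9*u/4 + 5/4
d/du[G] - f(u) = 3*u**2 - u + 5/4 != 0.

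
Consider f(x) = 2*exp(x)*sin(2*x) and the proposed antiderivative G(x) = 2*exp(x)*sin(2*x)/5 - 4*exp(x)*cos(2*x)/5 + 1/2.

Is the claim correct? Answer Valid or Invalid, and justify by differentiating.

Valid - the claim checks out under differentiation.

d/dx[G] = 2*exp(x)*sin(2*x)
This equals f(x) exactly, so the claim holds.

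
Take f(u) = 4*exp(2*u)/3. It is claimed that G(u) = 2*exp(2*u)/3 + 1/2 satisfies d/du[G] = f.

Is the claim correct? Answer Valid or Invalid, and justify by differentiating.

Valid. The derivative of G reproduces f.

d/du[G] = 4*exp(2*u)/3
This equals f(u) exactly, so the claim holds.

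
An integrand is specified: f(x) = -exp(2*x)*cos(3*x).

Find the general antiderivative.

F(x) = -3*exp(2*x)*sin(3*x)/13 - 2*exp(2*x)*cos(3*x)/13 + C

An antiderivative F(x) passes only if d/dx[F] lands on f(x) exactly.
Check: d/dx[-3*exp(2*x)*sin(3*x)/13 - 2*exp(2*x)*cos(3*x)/13] = -exp(2*x)*cos(3*x) = f(x).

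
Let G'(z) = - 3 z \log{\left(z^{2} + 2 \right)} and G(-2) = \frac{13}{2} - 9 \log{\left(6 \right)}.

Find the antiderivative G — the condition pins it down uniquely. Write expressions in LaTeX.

G(z) = - \frac{3 z^{2} \log{\left(z^{2} + 2 \right)}}{2} + \frac{3 z^{2}}{2} - 3 \log{\left(z^{2} + 2 \right)} + \frac{1}{2}

Recover the given G'(z) by differentiating a candidate G(z); any mismatch rules it out.
A general antiderivative is - \frac{3 z^{2} \log{\left(z^{2} + 2 \right)}}{2} + \frac{3 z^{2}}{2} - 3 \log{\left(z^{2} + 2 \right)} + C.
The condition gives C = \frac{13}{2} - 9 \log{\left(6 \right)} - (6 - 9 \log{\left(6 \right)}) = \frac{1}{2}.
So G(z) = - \frac{3 z^{2} \log{\left(z^{2} + 2 \right)}}{2} + \frac{3 z^{2}}{2} - 3 \log{\left(z^{2} + 2 \right)} + \frac{1}{2}.
Check: d/dz[- \frac{3 z^{2} \log{\left(z^{2} + 2 \right)}}{2} + \frac{3 z^{2}}{2} - 3 \log{\left(z^{2} + 2 \right)} + \frac{1}{2}] = - 3 z \log{\left(z^{2} + 2 \right)} = G'(z).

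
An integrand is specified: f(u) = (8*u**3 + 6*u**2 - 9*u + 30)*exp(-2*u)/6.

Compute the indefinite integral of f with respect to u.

f has the shape v'r + vr' for v = -2*u**3/3 - 3*u**2/2 - 3*u/4 - 23/8 and r = exp(-2*u) — it is the derivative of the product v*r.
Check: d/du[(-16*u**3 - 36*u**2 - 18*u - 69)*exp(-2*u)/24] = (8*u**3 + 6*u**2 - 9*u + 30)*exp(-2*u)/6 = f(u).

F(u) = (-16*u**3 - 36*u**2 - 18*u - 69)*exp(-2*u)/24 + C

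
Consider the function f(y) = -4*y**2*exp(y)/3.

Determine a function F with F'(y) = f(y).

An antiderivative is F(y) = -4*y**2*exp(y)/3 + 8*y*exp(y)/3 - 8*exp(y)/3.

Recognize the product-rule pattern: f = u'v + uv' with u = -4*y**2/3 + 8*y/3 - 8/3, v = exp(y), so integration by parts undoes it.
Check: d/dy[-4*y**2*exp(y)/3 + 8*y*exp(y)/3 - 8*exp(y)/3] = -4*y**2*exp(y)/3 = f(y).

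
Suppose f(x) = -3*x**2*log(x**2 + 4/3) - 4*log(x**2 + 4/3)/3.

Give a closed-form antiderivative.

An antiderivative is F(x) = x*(2*x**2 + (-3*x**2 - 4)*log(x**2 + 4/3))/3.

The integrand splits into summands that can be handled one at a time.
Check: d/dx[x*(2*x**2 + (-3*x**2 - 4)*log(x**2 + 4/3))/3] = -3*x**2*log(x**2 + 4/3) - 4*log(x**2 + 4/3)/3 = f(x).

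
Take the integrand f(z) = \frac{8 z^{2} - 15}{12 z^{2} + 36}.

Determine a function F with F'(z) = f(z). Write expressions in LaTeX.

A candidate is checked by its d/dz: the result must match f(z).
Check: d/dz[\frac{2 z}{3} - \frac{13 \sqrt{3} \operatorname{atan}{\left(\frac{\sqrt{3} z}{3} \right)}}{12}] = \frac{8 z^{2} - 15}{12 z^{2} + 36} = f(z).

An antiderivative is F(z) = \frac{2 z}{3} - \frac{13 \sqrt{3} \operatorname{atan}{\left(\frac{\sqrt{3} z}{3} \right)}}{12}.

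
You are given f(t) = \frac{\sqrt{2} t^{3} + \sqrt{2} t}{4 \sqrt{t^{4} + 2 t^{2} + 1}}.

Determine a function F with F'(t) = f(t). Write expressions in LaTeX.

The substitution u = \frac{t^{4}}{2} + t^{2} + \frac{1}{2} works: f is exactly (dF/du)*(du/dt) for that inner function.
Check: d/dt[\frac{\sqrt{\frac{t^{4}}{2} + t^{2} + \frac{1}{2}}}{4}] = \frac{\sqrt{2} t^{3} + \sqrt{2} t}{4 \sqrt{t^{4} + 2 t^{2} + 1}} = f(t).

An antiderivative is F(t) = \frac{\sqrt{\frac{t^{4}}{2} + t^{2} + \frac{1}{2}}}{4}.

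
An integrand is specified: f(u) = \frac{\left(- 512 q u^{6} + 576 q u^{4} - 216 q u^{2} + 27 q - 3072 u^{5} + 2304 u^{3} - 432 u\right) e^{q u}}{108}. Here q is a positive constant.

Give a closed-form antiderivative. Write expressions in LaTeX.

An antiderivative is F(u) = - \frac{\left(8 u^{2} - 3\right)^{3} e^{q u}}{108}.

Recognize the product-rule pattern: f = v'r + vr' with v = 2 \left(\frac{1}{2} - \frac{4 u^{2}}{3}\right)^{3}, r = e^{q u}, so integration by parts undoes it.
Check: d/du[- \frac{\left(8 u^{2} - 3\right)^{3} e^{q u}}{108}] = - \frac{128 q u^{6} e^{q u}}{27} + \frac{16 q u^{4} e^{q u}}{3} - 2 q u^{2} e^{q u} + \frac{q e^{q u}}{4} - \frac{256 u^{5} e^{q u}}{9} + \frac{64 u^{3} e^{q u}}{3} - 4 u e^{q u}, which equals f(u).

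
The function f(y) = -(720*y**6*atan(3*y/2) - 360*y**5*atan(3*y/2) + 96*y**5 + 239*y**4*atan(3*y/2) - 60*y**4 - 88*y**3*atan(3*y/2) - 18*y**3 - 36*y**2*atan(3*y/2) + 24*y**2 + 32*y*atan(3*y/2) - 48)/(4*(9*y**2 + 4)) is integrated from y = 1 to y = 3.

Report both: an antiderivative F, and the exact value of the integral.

Antiderivative: F(y) = -4*y**5*atan(3*y/2) + 5*y**4*atan(3*y/2)/2 + 3*y**3*atan(3*y/2)/4 - y**2*atan(3*y/2) + 2*atan(3*y/2); value = -3025*atan(9/2)/4 - atan(3/2)/4

f has the shape u'v + uv' for u = -4*y**5 + 5*y**4/2 + 3*y**3/4 - y**2 + 2 and v = atan(3*y/2) — it is the derivative of the product u*v.
F(y) = -4*y**5*atan(3*y/2) + 5*y**4*atan(3*y/2)/2 + 3*y**3*atan(3*y/2)/4 - y**2*atan(3*y/2) + 2*atan(3*y/2) is an antiderivative of f.
Check: d/dy[-4*y**5*atan(3*y/2) + 5*y**4*atan(3*y/2)/2 + 3*y**3*atan(3*y/2)/4 - y**2*atan(3*y/2) + 2*atan(3*y/2)] = (-720*y**6*atan(3*y/2) + 360*y**5*atan(3*y/2) - 96*y**5 - 239*y**4*atan(3*y/2) + 60*y**4 + 88*y**3*atan(3*y/2) + 18*y**3 + 36*y**2*atan(3*y/2) - 24*y**2 - 32*y*atan(3*y/2) + 48)/(36*y**2 + 16), which equals f(y).
F(3) = -3025*atan(9/2)/4; F(1) = atan(3/2)/4.
Integral = F(3) - F(1) = -3025*atan(9/2)/4 - atan(3/2)/4.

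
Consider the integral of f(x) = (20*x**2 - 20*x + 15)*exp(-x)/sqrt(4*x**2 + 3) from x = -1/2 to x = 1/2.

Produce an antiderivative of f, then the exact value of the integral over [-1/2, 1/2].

f has the shape u'v + uv' for u = -5*sqrt(4*x**2 + 3) and v = exp(-x) — it is the derivative of the product u*v.
F(x) = -5*sqrt(4*x**2 + 3)*exp(-x) is an antiderivative of f.
Check: d/dx[-5*sqrt(4*x**2 + 3)*exp(-x)] = (20*x**2 - 20*x + 15)*exp(-x)/sqrt(4*x**2 + 3) = f(x).
F(1/2) = -10*exp(-1/2); F(-1/2) = -10*exp(1/2).
Integral = F(1/2) - F(-1/2) = -10*exp(-1/2) + 10*exp(1/2).

Antiderivative: F(x) = -5*sqrt(4*x**2 + 3)*exp(-x); value = -10*exp(-1/2) + 10*exp(1/2)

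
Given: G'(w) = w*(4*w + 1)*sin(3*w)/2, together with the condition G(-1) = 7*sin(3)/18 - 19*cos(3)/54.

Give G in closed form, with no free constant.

G(w) = -(36*w**2*cos(3*w) - 24*w*sin(3*w) + 9*w*cos(3*w) - 3*sin(3*w) - 8*cos(3*w))/54

Recover the given G'(w) by differentiating a candidate G(w); any mismatch rules it out.
A general antiderivative is -2*w**2*cos(3*w)/3 + 4*w*sin(3*w)/9 - w*cos(3*w)/6 + sin(3*w)/18 + 4*cos(3*w)/27 + C.
The condition gives C = 7*sin(3)/18 - 19*cos(3)/54 - (7*sin(3)/18 - 19*cos(3)/54) = 0.
So G(w) = -(36*w**2*cos(3*w) - 24*w*sin(3*w) + 9*w*cos(3*w) - 3*sin(3*w) - 8*cos(3*w))/54.
Check: d/dw[-(36*w**2*cos(3*w) - 24*w*sin(3*w) + 9*w*cos(3*w) - 3*sin(3*w) - 8*cos(3*w))/54] = 2*w**2*sin(3*w) + w*sin(3*w)/2, which equals G'(w).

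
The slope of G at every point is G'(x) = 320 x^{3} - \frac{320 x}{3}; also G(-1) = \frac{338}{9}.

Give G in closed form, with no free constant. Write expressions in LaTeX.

G'(x) matches the chain-rule pattern g'(h)*h' with inner function h(x) = 4 x^{2} - \frac{4}{3}; substituting u = h(x) collapses the integral.
A general antiderivative is 5 \left(4 x^{2} - \frac{4}{3}\right)^{2} + C.
The condition gives C = \frac{338}{9} - (\frac{320}{9}) = 2.
So G(x) = 80 x^{4} - \frac{160 x^{2}}{3} + \frac{98}{9}.
Check: d/dx[80 x^{4} - \frac{160 x^{2}}{3} + \frac{98}{9}] = 320 x^{3} - \frac{320 x}{3} = G'(x).

G(x) = 80 x^{4} - \frac{160 x^{2}}{3} + \frac{98}{9}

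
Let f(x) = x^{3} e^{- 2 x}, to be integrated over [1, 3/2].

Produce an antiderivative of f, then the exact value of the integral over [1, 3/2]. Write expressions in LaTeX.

Antiderivative: F(x) = \frac{\left(- 4 x^{3} - 6 x^{2} - 6 x - 3\right) e^{- 2 x}}{8}; value = - \frac{39}{8 e^{3}} + \frac{19}{8 e^{2}}

f has the shape u'v + uv' for u = - \frac{x^{3}}{2} - \frac{3 x^{2}}{4} - \frac{3 x}{4} - \frac{3}{8} and v = e^{- 2 x} — it is the derivative of the product u*v.
F(x) = \frac{\left(- 4 x^{3} - 6 x^{2} - 6 x - 3\right) e^{- 2 x}}{8} is an antiderivative of f.
Check: d/dx[\frac{\left(- 4 x^{3} - 6 x^{2} - 6 x - 3\right) e^{- 2 x}}{8}] = x^{3} e^{- 2 x} = f(x).
F(3/2) = - \frac{39}{8 e^{3}}; F(1) = - \frac{19}{8 e^{2}}.
Integral = F(3/2) - F(1) = - \frac{39}{8 e^{3}} + \frac{19}{8 e^{2}}.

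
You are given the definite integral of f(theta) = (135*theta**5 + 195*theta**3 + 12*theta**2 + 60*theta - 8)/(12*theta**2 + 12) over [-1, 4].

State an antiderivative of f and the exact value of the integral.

Whatever form F(theta) takes, F'(theta) = f(theta) is non-negotiable.
F(theta) = (135*theta**4 + 120*theta**2 + 48*theta - 80*atan(theta) - 192)/48 is an antiderivative of f.
Check: d/dtheta[(135*theta**4 + 120*theta**2 + 48*theta - 80*atan(theta) - 192)/48] = (135*theta**5 + 195*theta**3 + 12*theta**2 + 60*theta - 8)/(12*theta**2 + 12) = f(theta).
F(4) = 760 - 5*atan(4)/3; F(-1) = 5/16 + 5*pi/12.
Integral = F(4) - F(-1) = -5*atan(4)/3 - 5*pi/12 + 12155/16.

Antiderivative: F(theta) = (135*theta**4 + 120*theta**2 + 48*theta - 80*atan(theta) - 192)/48; value = -5*atan(4)/3 - 5*pi/12 + 12155/16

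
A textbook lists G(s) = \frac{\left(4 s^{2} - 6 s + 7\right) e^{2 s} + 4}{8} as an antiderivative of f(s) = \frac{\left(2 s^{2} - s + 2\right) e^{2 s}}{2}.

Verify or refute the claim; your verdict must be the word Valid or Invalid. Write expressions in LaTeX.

d/ds[G] = s^{2} e^{2 s} - \frac{s e^{2 s}}{2} + e^{2 s}
This equals f(s) exactly, so the claim holds.

Valid: G'(s) = f(s).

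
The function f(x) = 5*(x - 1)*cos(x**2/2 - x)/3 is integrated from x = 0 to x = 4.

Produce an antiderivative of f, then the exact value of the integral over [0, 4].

Antiderivative: F(x) = 5*sin(x**2/2 - x)/3; value = 5*sin(4)/3

f matches the chain-rule pattern g'(h)*h' with inner function h(x) = x**2/2 - x; substituting u = h(x) collapses the integral.
F(x) = 5*sin(x**2/2 - x)/3 is an antiderivative of f.
Check: d/dx[5*sin(x**2/2 - x)/3] = 5*x*cos(x**2/2 - x)/3 - 5*cos(x**2/2 - x)/3, which equals f(x).
F(4) = 5*sin(4)/3; F(0) = 0.
Integral = F(4) - F(0) = 5*sin(4)/3.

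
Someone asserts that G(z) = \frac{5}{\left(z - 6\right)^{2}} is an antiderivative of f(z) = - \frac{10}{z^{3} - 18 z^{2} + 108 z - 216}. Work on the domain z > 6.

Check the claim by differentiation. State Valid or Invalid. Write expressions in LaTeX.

d/dz[G] = - \frac{10}{z^{3} - 18 z^{2} + 108 z - 216}
This equals f(z) exactly, so the claim holds.

Valid: G'(z) = f(z).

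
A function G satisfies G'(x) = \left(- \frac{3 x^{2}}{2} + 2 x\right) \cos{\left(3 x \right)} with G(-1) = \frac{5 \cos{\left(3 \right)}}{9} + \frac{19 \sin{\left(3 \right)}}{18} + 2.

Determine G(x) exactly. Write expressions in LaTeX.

G(x) = - \frac{9 x^{2} \sin{\left(3 x \right)} - 12 x \sin{\left(3 x \right)} + 6 x \cos{\left(3 x \right)} - 2 \sin{\left(3 x \right)} - 4 \cos{\left(3 x \right)} - 36}{18}

A candidate passes only if d/dx[G] lands on the given G'(x) exactly.
A general antiderivative is - \frac{x^{2} \sin{\left(3 x \right)}}{2} + \frac{2 x \sin{\left(3 x \right)}}{3} - \frac{x \cos{\left(3 x \right)}}{3} + \frac{\sin{\left(3 x \right)}}{9} + \frac{2 \cos{\left(3 x \right)}}{9} + C.
The condition gives C = \frac{5 \cos{\left(3 \right)}}{9} + \frac{19 \sin{\left(3 \right)}}{18} + 2 - (\frac{5 \cos{\left(3 \right)}}{9} + \frac{19 \sin{\left(3 \right)}}{18}) = 2.
So G(x) = - \frac{9 x^{2} \sin{\left(3 x \right)} - 12 x \sin{\left(3 x \right)} + 6 x \cos{\left(3 x \right)} - 2 \sin{\left(3 x \right)} - 4 \cos{\left(3 x \right)} - 36}{18}.
Check: d/dx[- \frac{9 x^{2} \sin{\left(3 x \right)} - 12 x \sin{\left(3 x \right)} + 6 x \cos{\left(3 x \right)} - 2 \sin{\left(3 x \right)} - 4 \cos{\left(3 x \right)} - 36}{18}] = - \frac{3 x^{2} \cos{\left(3 x \right)}}{2} + 2 x \cos{\left(3 x \right)}, which equals G'(x).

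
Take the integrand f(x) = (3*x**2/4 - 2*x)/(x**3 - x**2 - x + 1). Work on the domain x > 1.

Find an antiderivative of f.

The denominator factors as 4*(x - 1)**2*(x + 1); partial fractions split f into directly integrable pieces: 11/(16*(x + 1)) + 1/(16*(x - 1)) - 5/(8*(x - 1)**2).
Check: d/dx[(x*log(x - 1) + 11*x*log(x + 1) - log(x - 1) - 11*log(x + 1) + 10)/(16*(x - 1))] = (3*x**2 - 8*x)/(4*x**3 - 4*x**2 - 4*x + 4), which equals f(x).

An antiderivative is F(x) = (x*log(x - 1) + 11*x*log(x + 1) - log(x - 1) - 11*log(x + 1) + 10)/(16*(x - 1)).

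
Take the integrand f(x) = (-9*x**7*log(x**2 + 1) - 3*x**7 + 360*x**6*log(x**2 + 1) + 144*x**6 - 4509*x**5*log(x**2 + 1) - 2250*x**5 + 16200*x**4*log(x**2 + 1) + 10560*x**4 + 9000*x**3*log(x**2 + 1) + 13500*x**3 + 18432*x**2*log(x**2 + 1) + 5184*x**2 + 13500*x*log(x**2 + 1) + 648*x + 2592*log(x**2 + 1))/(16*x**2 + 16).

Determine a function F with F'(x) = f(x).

Recognize the product-rule pattern: f = u'v + uv' with u = -6*(x**2/4 - 4*x - 3/2)**3, v = log(x**2 + 1), so integration by parts undoes it.
Check: d/dx[-3*(x**2 - 16*x - 6)**3*log(x**2 + 1)/32] = (-9*x**7*log(x**2 + 1) - 3*x**7 + 360*x**6*log(x**2 + 1) + 144*x**6 - 4509*x**5*log(x**2 + 1) - 2250*x**5 + 16200*x**4*log(x**2 + 1) + 10560*x**4 + 9000*x**3*log(x**2 + 1) + 13500*x**3 + 18432*x**2*log(x**2 + 1) + 5184*x**2 + 13500*x*log(x**2 + 1) + 648*x + 2592*log(x**2 + 1))/(16*x**2 + 16) = f(x).

An antiderivative is F(x) = -3*(x**2 - 16*x - 6)**3*log(x**2 + 1)/32.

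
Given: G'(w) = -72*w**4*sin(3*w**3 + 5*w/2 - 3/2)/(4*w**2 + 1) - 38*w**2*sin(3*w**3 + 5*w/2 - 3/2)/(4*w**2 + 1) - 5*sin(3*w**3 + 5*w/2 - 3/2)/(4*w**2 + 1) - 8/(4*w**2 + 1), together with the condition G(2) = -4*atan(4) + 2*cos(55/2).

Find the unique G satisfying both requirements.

The integrand splits into summands that can be handled one at a time.
A general antiderivative is 2*cos(3*w**3 + 5*w/2 - 3/2) - 4*atan(2*w) + C.
The condition gives C = -4*atan(4) + 2*cos(55/2) - (-4*atan(4) + 2*cos(55/2)) = 0.
So G(w) = 2*cos(3*w**3 + 5*w/2 - 3/2) - 4*atan(2*w).
Check: d/dw[2*cos(3*w**3 + 5*w/2 - 3/2) - 4*atan(2*w)] = (-72*w**4*sin(3*w**3 + 5*w/2 - 3/2) - 38*w**2*sin(3*w**3 + 5*w/2 - 3/2) - 5*sin(3*w**3 + 5*w/2 - 3/2) - 8)/(4*w**2 + 1), which equals G'(w).

G(w) = 2*cos(3*w**3 + 5*w/2 - 3/2) - 4*atan(2*w)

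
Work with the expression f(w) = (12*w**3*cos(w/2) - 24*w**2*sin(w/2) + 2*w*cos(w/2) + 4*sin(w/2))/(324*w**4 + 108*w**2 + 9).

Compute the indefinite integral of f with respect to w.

F(w) = 2*w*sin(w/2)/(9*(3*w**2 + 1/2)) + C

Differentiate the proposed F(w) back; it has to land on f(w) exactly.
Check: d/dw[2*w*sin(w/2)/(9*(3*w**2 + 1/2))] = (12*w**3*cos(w/2) - 24*w**2*sin(w/2) + 2*w*cos(w/2) + 4*sin(w/2))/(324*w**4 + 108*w**2 + 9) = f(w).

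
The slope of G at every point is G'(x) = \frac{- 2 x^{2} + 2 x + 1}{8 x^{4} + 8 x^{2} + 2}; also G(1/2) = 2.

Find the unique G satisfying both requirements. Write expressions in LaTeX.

G(x) = \frac{16 x^{2} + 2 x + 7}{4 \left(2 x^{2} + 1\right)}

Recognize the product-rule pattern: G'(x) = u'v + uv' with u = \frac{1}{4 x^{2} + 2}, v = x - \frac{1}{2}, so integration by parts undoes it.
A general antiderivative is \frac{x - \frac{1}{2}}{4 x^{2} + 2} + C.
The condition gives C = 2 - (0) = 2.
So G(x) = \frac{16 x^{2} + 2 x + 7}{4 \left(2 x^{2} + 1\right)}.
Check: d/dx[\frac{16 x^{2} + 2 x + 7}{4 \left(2 x^{2} + 1\right)}] = \frac{- 2 x^{2} + 2 x + 1}{8 x^{4} + 8 x^{2} + 2} = G'(x).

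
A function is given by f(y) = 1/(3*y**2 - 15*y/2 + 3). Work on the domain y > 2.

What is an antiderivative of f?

The denominator factors as 3*(y - 2)*(2*y - 1); partial fractions split f into directly integrable pieces: -4/(9*(2*y - 1)) + 2/(9*(y - 2)).
Check: d/dy[-2*(-log(y - 2) + log(y - 1/2))/9] = 2/(6*y**2 - 15*y + 6), which equals f(y).

An antiderivative is F(y) = -2*(-log(y - 2) + log(y - 1/2))/9.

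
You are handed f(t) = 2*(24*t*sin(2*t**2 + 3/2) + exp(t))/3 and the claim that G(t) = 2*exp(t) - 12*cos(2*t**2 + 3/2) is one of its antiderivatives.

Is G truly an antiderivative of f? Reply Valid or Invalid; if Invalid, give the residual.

Invalid: d/dt[G] - f = 32*t*sin(2*t**2 + 3/2) + 4*exp(t)/3, which is not 0.

d/dt[G] = 48*t*sin(2*t**2 + 3/2) + 2*exp(t)
d/dt[G] - f(t) = 32*t*sin(2*t**2 + 3/2) + 4*exp(t)/3 != 0.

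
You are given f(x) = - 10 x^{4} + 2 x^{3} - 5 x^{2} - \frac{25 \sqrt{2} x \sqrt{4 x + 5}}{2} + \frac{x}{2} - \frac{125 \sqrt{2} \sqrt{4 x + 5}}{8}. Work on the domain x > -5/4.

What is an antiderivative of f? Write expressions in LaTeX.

The integrand splits into summands that can be handled one at a time.
Check: d/dx[- \frac{96 x^{5} - 24 x^{4} + 80 x^{3} + 240 \sqrt{2} x^{2} \sqrt{4 x + 5} - 12 x^{2} + 600 \sqrt{2} x \sqrt{4 x + 5} + 375 \sqrt{2} \sqrt{4 x + 5} - 72}{48}] = \frac{- 80 x^{4} \sqrt{4 x + 5} + 16 x^{3} \sqrt{4 x + 5} - 40 x^{2} \sqrt{4 x + 5} - 400 \sqrt{2} x^{2} + 4 x \sqrt{4 x + 5} - 1000 \sqrt{2} x - 625 \sqrt{2}}{8 \sqrt{4 x + 5}}, which equals f(x).

An antiderivative is F(x) = - \frac{96 x^{5} - 24 x^{4} + 80 x^{3} + 240 \sqrt{2} x^{2} \sqrt{4 x + 5} - 12 x^{2} + 600 \sqrt{2} x \sqrt{4 x + 5} + 375 \sqrt{2} \sqrt{4 x + 5} - 72}{48}.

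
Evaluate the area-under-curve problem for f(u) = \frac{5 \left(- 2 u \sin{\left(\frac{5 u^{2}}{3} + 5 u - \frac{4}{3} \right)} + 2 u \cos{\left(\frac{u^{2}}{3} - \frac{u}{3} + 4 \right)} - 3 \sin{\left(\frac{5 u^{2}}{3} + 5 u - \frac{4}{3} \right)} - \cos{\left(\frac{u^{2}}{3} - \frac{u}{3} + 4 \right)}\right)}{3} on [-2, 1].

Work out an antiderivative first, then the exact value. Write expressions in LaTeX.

Antiderivative: F(u) = 5 \sin{\left(\frac{u^{2}}{3} - \frac{u}{3} + 4 \right)} + \cos{\left(\frac{5 u^{2}}{3} + 5 u - \frac{4}{3} \right)}; value = 5 \sin{\left(4 \right)} - \cos{\left(\frac{14}{3} \right)} + \cos{\left(\frac{16}{3} \right)} - 5 \sin{\left(6 \right)}

Any candidate F(u) must reproduce f(u) exactly when differentiated.
F(u) = 5 \sin{\left(\frac{u^{2}}{3} - \frac{u}{3} + 4 \right)} + \cos{\left(\frac{5 u^{2}}{3} + 5 u - \frac{4}{3} \right)} is an antiderivative of f.
Check: d/du[5 \sin{\left(\frac{u^{2}}{3} - \frac{u}{3} + 4 \right)} + \cos{\left(\frac{5 u^{2}}{3} + 5 u - \frac{4}{3} \right)}] = - \frac{10 u \sin{\left(\frac{5 u^{2}}{3} + 5 u - \frac{4}{3} \right)}}{3} + \frac{10 u \cos{\left(\frac{u^{2}}{3} - \frac{u}{3} + 4 \right)}}{3} - 5 \sin{\left(\frac{5 u^{2}}{3} + 5 u - \frac{4}{3} \right)} - \frac{5 \cos{\left(\frac{u^{2}}{3} - \frac{u}{3} + 4 \right)}}{3}, which equals f(u).
F(1) = 5 \sin{\left(4 \right)} + \cos{\left(\frac{16}{3} \right)}; F(-2) = 5 \sin{\left(6 \right)} + \cos{\left(\frac{14}{3} \right)}.
Integral = F(1) - F(-2) = 5 \sin{\left(4 \right)} - \cos{\left(\frac{14}{3} \right)} + \cos{\left(\frac{16}{3} \right)} - 5 \sin{\left(6 \right)}.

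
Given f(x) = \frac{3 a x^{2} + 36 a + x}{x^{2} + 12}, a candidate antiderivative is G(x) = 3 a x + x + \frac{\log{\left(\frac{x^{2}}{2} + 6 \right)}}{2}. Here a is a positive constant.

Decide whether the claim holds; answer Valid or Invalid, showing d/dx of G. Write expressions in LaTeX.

Invalid: d/dx[G] - f = 1, which is not 0.

d/dx[G] = \frac{3 a x^{2} + 36 a + x^{2} + x + 12}{x^{2} + 12}
d/dx[G] - f(x) = 1 != 0.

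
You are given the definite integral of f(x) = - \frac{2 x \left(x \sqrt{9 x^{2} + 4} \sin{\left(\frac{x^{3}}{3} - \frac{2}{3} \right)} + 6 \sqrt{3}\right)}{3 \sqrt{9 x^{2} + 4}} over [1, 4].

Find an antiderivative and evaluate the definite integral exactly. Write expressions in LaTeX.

A first test for any F(x): its x-derivative must equal f(x) identically.
F(x) = \frac{\sqrt{3} \left(- 4 \sqrt{9 x^{2} + 4} + 2 \sqrt{3} \cos{\left(\frac{x^{3}}{3} - \frac{2}{3} \right)}\right)}{9} is an antiderivative of f.
Check: d/dx[\frac{\sqrt{3} \left(- 4 \sqrt{9 x^{2} + 4} + 2 \sqrt{3} \cos{\left(\frac{x^{3}}{3} - \frac{2}{3} \right)}\right)}{9}] = \frac{- 2 x^{2} \sqrt{9 x^{2} + 4} \sin{\left(\frac{x^{3}}{3} - \frac{2}{3} \right)} - 12 \sqrt{3} x}{3 \sqrt{9 x^{2} + 4}}, which equals f(x).
F(4) = - \frac{8 \sqrt{111}}{9} + \frac{2 \cos{\left(\frac{62}{3} \right)}}{3}; F(1) = - \frac{4 \sqrt{39}}{9} + \frac{2 \cos{\left(\frac{1}{3} \right)}}{3}.
Integral = F(4) - F(1) = - \frac{8 \sqrt{111}}{9} - \frac{2 \cos{\left(\frac{1}{3} \right)}}{3} + \frac{2 \cos{\left(\frac{62}{3} \right)}}{3} + \frac{4 \sqrt{39}}{9}.

Antiderivative: F(x) = \frac{\sqrt{3} \left(- 4 \sqrt{9 x^{2} + 4} + 2 \sqrt{3} \cos{\left(\frac{x^{3}}{3} - \frac{2}{3} \right)}\right)}{9}; value = - \frac{8 \sqrt{111}}{9} - \frac{2 \cos{\left(\frac{1}{3} \right)}}{3} + \frac{2 \cos{\left(\frac{62}{3} \right)}}{3} + \frac{4 \sqrt{39}}{9}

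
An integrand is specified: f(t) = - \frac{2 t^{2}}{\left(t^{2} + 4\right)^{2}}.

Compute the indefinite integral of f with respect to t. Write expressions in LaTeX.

Differentiate the proposed F(t) back; it has to land on f(t) exactly.
Check: d/dt[\frac{2 t - \left(t^{2} + 4\right) \operatorname{atan}{\left(\frac{t}{2} \right)}}{2 \left(t^{2} + 4\right)}] = - \frac{2 t^{2}}{t^{4} + 8 t^{2} + 16}, which equals f(t).

F(t) = \frac{2 t - \left(t^{2} + 4\right) \operatorname{atan}{\left(\frac{t}{2} \right)}}{2 \left(t^{2} + 4\right)} + C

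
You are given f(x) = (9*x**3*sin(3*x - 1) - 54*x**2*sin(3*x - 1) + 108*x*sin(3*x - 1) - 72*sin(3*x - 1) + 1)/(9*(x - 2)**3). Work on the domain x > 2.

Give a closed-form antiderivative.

An antiderivative is F(x) = -(6*x**2*cos(3*x - 1) - 24*x*cos(3*x - 1) + 24*cos(3*x - 1) + 1)/(18*(x - 2)**2).

Recover f(x) by differentiating a candidate F(x); any mismatch rules it out.
Check: d/dx[-(6*x**2*cos(3*x - 1) - 24*x*cos(3*x - 1) + 24*cos(3*x - 1) + 1)/(18*(x - 2)**2)] = (9*x**3*sin(3*x - 1) - 54*x**2*sin(3*x - 1) + 108*x*sin(3*x - 1) - 72*sin(3*x - 1) + 1)/(9*x**3 - 54*x**2 + 108*x - 72), which equals f(x).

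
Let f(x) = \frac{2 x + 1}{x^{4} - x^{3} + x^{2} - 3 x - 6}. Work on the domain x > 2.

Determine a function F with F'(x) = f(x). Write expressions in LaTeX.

An antiderivative is F(x) = - \frac{- 40 \log{\left(x - 2 \right)} - 14 \log{\left(x + 1 \right)} + 27 \log{\left(x^{2} + 3 \right)} + 22 \sqrt{3} \operatorname{atan}{\left(\frac{\sqrt{3} x}{3} \right)}}{168}.

The denominator factors as \left(x - 2\right) \left(x + 1\right) \left(x^{2} + 3\right); partial fractions split f into directly integrable pieces: - \frac{9 x + 11}{28 \left(x^{2} + 3\right)} + \frac{1}{12 \left(x + 1\right)} + \frac{5}{21 \left(x - 2\right)}.
Check: d/dx[- \frac{- 40 \log{\left(x - 2 \right)} - 14 \log{\left(x + 1 \right)} + 27 \log{\left(x^{2} + 3 \right)} + 22 \sqrt{3} \operatorname{atan}{\left(\frac{\sqrt{3} x}{3} \right)}}{168}] = \frac{2 x + 1}{x^{4} - x^{3} + x^{2} - 3 x - 6} = f(x).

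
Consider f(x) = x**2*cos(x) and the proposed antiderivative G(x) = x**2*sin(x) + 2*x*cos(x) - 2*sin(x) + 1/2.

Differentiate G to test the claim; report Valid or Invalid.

d/dx[G] = x**2*cos(x)
This equals f(x) exactly, so the claim holds.

Valid - differentiating G returns exactly f.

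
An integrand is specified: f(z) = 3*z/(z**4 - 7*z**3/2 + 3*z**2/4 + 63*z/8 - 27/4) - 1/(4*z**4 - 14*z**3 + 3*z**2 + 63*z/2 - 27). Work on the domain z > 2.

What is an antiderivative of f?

An antiderivative is F(z) = 46*log(z - 2)/7 - 121*log(z - 3/2)/18 + 19*log(z + 3/2)/126 + 17/(6*z - 9).

Factor the denominator ((z - 2)*(2*z - 3)**2*(2*z + 3)) and decompose: f = 19/(63*(2*z + 3)) - 121/(9*(2*z - 3)) - 34/(3*(2*z - 3)**2) + 46/(7*(z - 2)); each piece integrates to a log, atan, or power term.
Check: d/dz[46*log(z - 2)/7 - 121*log(z - 3/2)/18 + 19*log(z + 3/2)/126 + 17/(6*z - 9)] = (24*z - 2)/(8*z**4 - 28*z**3 + 6*z**2 + 63*z - 54), which equals f(z).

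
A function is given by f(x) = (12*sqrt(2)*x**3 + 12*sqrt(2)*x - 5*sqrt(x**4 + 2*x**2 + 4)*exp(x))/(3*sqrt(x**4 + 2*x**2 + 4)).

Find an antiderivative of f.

An antiderivative F(x) passes only if d/dx[F] lands on f(x) exactly.
Check: d/dx[(6*sqrt(2)*sqrt(x**4 + 2*x**2 + 4) - 5*exp(x))/3] = (12*sqrt(2)*x**3 + 12*sqrt(2)*x - 5*sqrt(x**4 + 2*x**2 + 4)*exp(x))/(3*sqrt(x**4 + 2*x**2 + 4)) = f(x).

An antiderivative is F(x) = (6*sqrt(2)*sqrt(x**4 + 2*x**2 + 4) - 5*exp(x))/3.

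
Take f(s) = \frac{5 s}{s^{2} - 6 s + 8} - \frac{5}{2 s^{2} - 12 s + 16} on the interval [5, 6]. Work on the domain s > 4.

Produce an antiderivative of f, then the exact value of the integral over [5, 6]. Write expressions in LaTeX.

The denominator factors as 2 \left(s - 4\right) \left(s - 2\right); partial fractions split f into directly integrable pieces: - \frac{15}{4 \left(s - 2\right)} + \frac{35}{4 \left(s - 4\right)}.
F(s) = \frac{5 \left(7 \log{\left(s - 4 \right)} - 3 \log{\left(s - 2 \right)}\right)}{4} is an antiderivative of f.
Check: d/ds[\frac{5 \left(7 \log{\left(s - 4 \right)} - 3 \log{\left(s - 2 \right)}\right)}{4}] = \frac{10 s - 5}{2 s^{2} - 12 s + 16}, which equals f(s).
F(6) = - \frac{15 \log{\left(4 \right)}}{4} + \frac{35 \log{\left(2 \right)}}{4}; F(5) = - \frac{15 \log{\left(3 \right)}}{4}.
Integral = F(6) - F(5) = - \frac{15 \log{\left(4 \right)}}{4} + \frac{15 \log{\left(3 \right)}}{4} + \frac{35 \log{\left(2 \right)}}{4}.

Antiderivative: F(s) = \frac{5 \left(7 \log{\left(s - 4 \right)} - 3 \log{\left(s - 2 \right)}\right)}{4}; value = - \frac{15 \log{\left(4 \right)}}{4} + \frac{15 \log{\left(3 \right)}}{4} + \frac{35 \log{\left(2 \right)}}{4}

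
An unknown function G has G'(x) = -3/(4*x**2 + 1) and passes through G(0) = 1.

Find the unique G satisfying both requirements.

Whatever form G(x) takes, its d/dx must return the stated G'(x).
A general antiderivative is -3*atan(2*x)/2 + C.
The condition gives C = 1 - (0) = 1.
So G(x) = 1 - 3*atan(2*x)/2.
Check: d/dx[1 - 3*atan(2*x)/2] = -3/(4*x**2 + 1) = G'(x).

G(x) = 1 - 3*atan(2*x)/2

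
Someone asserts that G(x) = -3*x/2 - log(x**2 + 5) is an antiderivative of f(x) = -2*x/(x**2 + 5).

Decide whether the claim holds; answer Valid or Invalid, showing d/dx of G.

Invalid: d/dx[G] - f = -3/2, which is not 0.

d/dx[G] = (-3*x**2 - 4*x - 15)/(2*x**2 + 10)
d/dx[G] - f(x) = -3/2 != 0.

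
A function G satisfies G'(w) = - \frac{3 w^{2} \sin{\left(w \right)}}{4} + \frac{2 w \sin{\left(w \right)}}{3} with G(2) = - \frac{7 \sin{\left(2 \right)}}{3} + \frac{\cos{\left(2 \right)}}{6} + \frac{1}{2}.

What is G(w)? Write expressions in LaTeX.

G(w) = \frac{3 w^{2} \cos{\left(w \right)}}{4} - \frac{3 w \sin{\left(w \right)}}{2} - \frac{2 w \cos{\left(w \right)}}{3} + \frac{2 \sin{\left(w \right)}}{3} - \frac{3 \cos{\left(w \right)}}{2} + \frac{1}{2}

The integrand splits into summands that can be handled one at a time.
A general antiderivative is \frac{3 w^{2} \cos{\left(w \right)}}{4} - \frac{3 w \sin{\left(w \right)}}{2} - \frac{2 w \cos{\left(w \right)}}{3} + \frac{2 \sin{\left(w \right)}}{3} - \frac{3 \cos{\left(w \right)}}{2} + C.
The condition gives C = - \frac{7 \sin{\left(2 \right)}}{3} + \frac{\cos{\left(2 \right)}}{6} + \frac{1}{2} - (- \frac{7 \sin{\left(2 \right)}}{3} + \frac{\cos{\left(2 \right)}}{6}) = \frac{1}{2}.
So G(w) = \frac{3 w^{2} \cos{\left(w \right)}}{4} - \frac{3 w \sin{\left(w \right)}}{2} - \frac{2 w \cos{\left(w \right)}}{3} + \frac{2 \sin{\left(w \right)}}{3} - \frac{3 \cos{\left(w \right)}}{2} + \frac{1}{2}.
Check: d/dw[\frac{3 w^{2} \cos{\left(w \right)}}{4} - \frac{3 w \sin{\left(w \right)}}{2} - \frac{2 w \cos{\left(w \right)}}{3} + \frac{2 \sin{\left(w \right)}}{3} - \frac{3 \cos{\left(w \right)}}{2} + \frac{1}{2}] = - \frac{3 w^{2} \sin{\left(w \right)}}{4} + \frac{2 w \sin{\left(w \right)}}{3} = G'(w).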